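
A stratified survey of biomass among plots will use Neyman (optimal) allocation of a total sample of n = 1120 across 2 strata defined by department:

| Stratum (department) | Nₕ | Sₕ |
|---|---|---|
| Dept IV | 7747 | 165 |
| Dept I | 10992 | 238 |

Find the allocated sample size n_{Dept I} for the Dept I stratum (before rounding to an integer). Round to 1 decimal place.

752.4

Neyman allocation: nₕ = n·NₕSₕ / Σⱼ NⱼSⱼ.
Σ NⱼSⱼ = 7747·165 + 10992·238 = 3.894351 × 10^6.
n_{Dept I} = 1120·10992·238 / (3.894351 × 10^6) = 752.4.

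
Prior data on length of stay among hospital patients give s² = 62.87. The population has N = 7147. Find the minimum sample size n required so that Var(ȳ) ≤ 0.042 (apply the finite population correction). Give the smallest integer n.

Without fpc, n₀ = s²/D = 62.87/0.042 = 1496.9048.
With fpc, (1 − n/N)·s²/n ≤ D requires n ≥ n₀/(1 + n₀/N) = 1496.9048/(1 + 1496.9048/7147) = 1237.6789.
Rounding up, n = 1238.

1238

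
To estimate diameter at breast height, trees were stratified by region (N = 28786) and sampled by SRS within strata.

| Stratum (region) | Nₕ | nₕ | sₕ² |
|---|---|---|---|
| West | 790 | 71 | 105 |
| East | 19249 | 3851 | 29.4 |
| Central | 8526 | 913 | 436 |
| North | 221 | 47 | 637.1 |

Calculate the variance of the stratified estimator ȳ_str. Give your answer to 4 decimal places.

0.0418

Var(ȳ_str) = Σₕ Wₕ²(1 − fₕ)sₕ²/nₕ with Wₕ = Nₕ/N, N = 28786.
West: Wₕ = 0.02744390; term = 0.02744390²·(1 − 0.08987342)·105/71 = 0.0010137346.
East: Wₕ = 0.66869311; term = 0.66869311²·(1 − 0.20006234)·29.4/3851 = 0.0027307608.
Central: Wₕ = 0.29618565; term = 0.29618565²·(1 − 0.10708421)·436/913 = 0.037407116.
North: Wₕ = 0.00767734; term = 0.00767734²·(1 − 0.21266968)·637.1/47 = 6.2905501 × 10^-4.
Sum = 0.041780666.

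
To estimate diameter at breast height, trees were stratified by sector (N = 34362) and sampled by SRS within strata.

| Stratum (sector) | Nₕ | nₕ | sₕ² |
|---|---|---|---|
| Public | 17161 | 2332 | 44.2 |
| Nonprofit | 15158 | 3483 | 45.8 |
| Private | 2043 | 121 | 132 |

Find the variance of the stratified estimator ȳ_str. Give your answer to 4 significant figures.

Var(ȳ_str) = Σₕ Wₕ²(1 − fₕ)sₕ²/nₕ with Wₕ = Nₕ/N, N = 34362.
Public: Wₕ = 0.49941796; term = 0.49941796²·(1 − 0.13588952)·44.2/2332 = 0.004084993.
Nonprofit: Wₕ = 0.44112683; term = 0.44112683²·(1 − 0.22977965)·45.8/3483 = 0.0019708516.
Private: Wₕ = 0.05945521; term = 0.05945521²·(1 − 0.05922663)·132/121 = 0.0036278844.
Sum = 0.009683729.

0.009684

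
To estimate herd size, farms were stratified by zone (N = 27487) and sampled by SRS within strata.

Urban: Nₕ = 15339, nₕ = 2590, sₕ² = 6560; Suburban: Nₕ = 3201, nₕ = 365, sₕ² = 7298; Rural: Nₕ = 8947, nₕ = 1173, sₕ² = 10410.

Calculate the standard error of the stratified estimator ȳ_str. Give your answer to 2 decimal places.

Var(ȳ_str) = Σₕ Wₕ²(1 − fₕ)sₕ²/nₕ with Wₕ = Nₕ/N, N = 27487.
Urban: Wₕ = 0.55804562; term = 0.55804562²·(1 − 0.16885064)·6560/2590 = 0.65557526.
Suburban: Wₕ = 0.11645505; term = 0.11645505²·(1 − 0.11402687)·7298/365 = 0.2402416.
Rural: Wₕ = 0.32549933; term = 0.32549933²·(1 − 0.13110540)·10410/1173 = 0.81699614.
Sum = 1.712813.
SE = √(1.712813) = 1.31.

1.31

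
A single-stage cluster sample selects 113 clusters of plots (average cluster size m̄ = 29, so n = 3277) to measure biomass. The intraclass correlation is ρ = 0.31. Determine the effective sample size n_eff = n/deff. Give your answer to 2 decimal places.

338.53

deff = 1 + (29 − 1)·0.31 = 1 + 8.68 = 9.68.
n_eff = 3277 / 9.68 = 338.53.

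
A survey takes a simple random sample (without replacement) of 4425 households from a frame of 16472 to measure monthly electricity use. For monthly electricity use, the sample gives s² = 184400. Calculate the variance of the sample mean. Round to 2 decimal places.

30.48

Under SRS without replacement, Var(ȳ) = (1 − f)·s²/n with f = n/N = 4425/16472 = 0.26863769.
Var(ȳ) = (1 − 0.26863769)·184400/4425 = 0.73136231·41.672316 = 30.477562.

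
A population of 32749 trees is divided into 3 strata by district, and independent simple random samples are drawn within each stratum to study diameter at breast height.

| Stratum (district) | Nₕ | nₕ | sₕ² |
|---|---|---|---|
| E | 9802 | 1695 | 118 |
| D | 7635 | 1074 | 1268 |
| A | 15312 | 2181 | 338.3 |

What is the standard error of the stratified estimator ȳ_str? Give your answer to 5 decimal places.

Var(ȳ_str) = Σₕ Wₕ²(1 − fₕ)sₕ²/nₕ with Wₕ = Nₕ/N, N = 32749.
E: Wₕ = 0.29930685; term = 0.29930685²·(1 − 0.17292389)·118/1695 = 0.0051581158.
D: Wₕ = 0.23313689; term = 0.23313689²·(1 − 0.14066798)·1268/1074 = 0.055143962.
A: Wₕ = 0.46755626; term = 0.46755626²·(1 − 0.14243730)·338.3/2181 = 0.029079033.
Sum = 0.089381111.
SE = √(0.089381111) = 0.29897.

0.29897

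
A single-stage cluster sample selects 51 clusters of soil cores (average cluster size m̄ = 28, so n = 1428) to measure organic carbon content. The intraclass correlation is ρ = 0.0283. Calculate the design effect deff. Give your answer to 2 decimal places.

1.76

deff = 1 + (28 − 1)·0.0283 = 1 + 0.7641 = 1.7641.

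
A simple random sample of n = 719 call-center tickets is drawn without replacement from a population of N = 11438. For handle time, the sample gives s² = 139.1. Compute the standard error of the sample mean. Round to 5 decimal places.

0.42580

Under SRS without replacement, Var(ȳ) = (1 − f)·s²/n with f = n/N = 719/11438 = 0.06286064.
Var(ȳ) = (1 − 0.06286064)·139.1/719 = 0.93713936·0.19346314 = 0.18130193.
SE(ȳ) = √(0.18130193) = 0.42580.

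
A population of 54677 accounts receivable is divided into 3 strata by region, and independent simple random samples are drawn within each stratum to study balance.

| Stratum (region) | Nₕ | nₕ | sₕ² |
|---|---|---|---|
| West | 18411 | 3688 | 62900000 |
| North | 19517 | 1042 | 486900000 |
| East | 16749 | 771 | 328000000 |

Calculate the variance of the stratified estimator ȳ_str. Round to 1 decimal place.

Var(ȳ_str) = Σₕ Wₕ²(1 − fₕ)sₕ²/nₕ with Wₕ = Nₕ/N, N = 54677.
West: Wₕ = 0.33672294; term = 0.33672294²·(1 − 0.20031503)·62900000/3688 = 1546.4079.
North: Wₕ = 0.35695082; term = 0.35695082²·(1 − 0.05338935)·486900000/1042 = 56358.602.
East: Wₕ = 0.30632624; term = 0.30632624²·(1 − 0.04603260)·328000000/771 = 38082.146.
Sum = 95987.156.

95987.2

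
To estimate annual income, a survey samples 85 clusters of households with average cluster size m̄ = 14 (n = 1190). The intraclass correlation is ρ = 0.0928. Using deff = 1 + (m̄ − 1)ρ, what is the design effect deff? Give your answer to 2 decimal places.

deff = 1 + (14 − 1)·0.0928 = 1 + 1.2064 = 2.2064.

2.21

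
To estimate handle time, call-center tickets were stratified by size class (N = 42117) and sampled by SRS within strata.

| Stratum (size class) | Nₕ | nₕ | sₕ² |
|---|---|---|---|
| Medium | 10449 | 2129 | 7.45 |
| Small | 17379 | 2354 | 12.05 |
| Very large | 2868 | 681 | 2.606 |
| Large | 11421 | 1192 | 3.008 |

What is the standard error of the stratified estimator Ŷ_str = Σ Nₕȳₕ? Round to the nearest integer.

Var(Ŷ_str) = Σₕ Nₕ²(1 − fₕ)sₕ²/nₕ.
Medium: 10449²·(1 − 2129/10449)·7.45/2129 = 304213.63.
Small: 17379²·(1 − 2354/17379)·12.05/2354 = 1.3366566 × 10^6.
Very large: 2868²·(1 − 681/2868)·2.606/681 = 24002.431.
Large: 11421²·(1 − 1192/11421)·3.008/1192 = 294807.74.
Sum = 1.9596804 × 10^6.
SE = √(1.9596804 × 10^6) = 1400.

1400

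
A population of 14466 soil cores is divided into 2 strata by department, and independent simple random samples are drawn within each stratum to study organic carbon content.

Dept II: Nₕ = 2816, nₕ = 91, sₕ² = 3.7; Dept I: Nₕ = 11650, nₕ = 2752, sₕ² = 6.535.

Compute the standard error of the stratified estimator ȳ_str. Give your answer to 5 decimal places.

Var(ȳ_str) = Σₕ Wₕ²(1 − fₕ)sₕ²/nₕ with Wₕ = Nₕ/N, N = 14466.
Dept II: Wₕ = 0.19466335; term = 0.19466335²·(1 − 0.03231534)·3.7/91 = 0.0014909482.
Dept I: Wₕ = 0.80533665; term = 0.80533665²·(1 − 0.23622318)·6.535/2752 = 0.0011763013.
Sum = 0.0026672495.
SE = √(0.0026672495) = 0.05165.

0.05165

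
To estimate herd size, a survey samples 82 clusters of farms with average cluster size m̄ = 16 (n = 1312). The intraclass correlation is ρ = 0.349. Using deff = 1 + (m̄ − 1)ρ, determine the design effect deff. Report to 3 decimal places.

6.235

deff = 1 + (16 − 1)·0.349 = 1 + 5.235 = 6.235.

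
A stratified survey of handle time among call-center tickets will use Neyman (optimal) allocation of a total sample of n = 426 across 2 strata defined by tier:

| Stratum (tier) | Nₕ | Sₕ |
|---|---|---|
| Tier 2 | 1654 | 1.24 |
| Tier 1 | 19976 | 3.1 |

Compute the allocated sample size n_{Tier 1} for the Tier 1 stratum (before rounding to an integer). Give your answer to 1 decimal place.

Neyman allocation: nₕ = n·NₕSₕ / Σⱼ NⱼSⱼ.
Σ NⱼSⱼ = 1654·1.24 + 19976·3.1 = 63976.56.
n_{Tier 1} = 426·19976·3.1 / 63976.56 = 412.3.

412.3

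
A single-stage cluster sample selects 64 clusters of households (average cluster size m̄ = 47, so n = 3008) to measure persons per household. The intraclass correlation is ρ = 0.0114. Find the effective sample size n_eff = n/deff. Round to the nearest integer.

deff = 1 + (47 − 1)·0.0114 = 1 + 0.5244 = 1.5244.
n_eff = 3008 / 1.5244 = 1973.

1973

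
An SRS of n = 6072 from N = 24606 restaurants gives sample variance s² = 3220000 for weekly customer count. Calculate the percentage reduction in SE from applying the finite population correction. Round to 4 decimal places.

13.2111

f = n/N = 6072/24606 = 0.24676908.
SE_no-fpc = √(s²/n) = 23.028309; SE_fpc = √((1−f)s²/n) = 19.986011.
Ratio = √(1−f) = 0.86788877. Reduction = 100·(1 − 0.86788877) = 13.2111%.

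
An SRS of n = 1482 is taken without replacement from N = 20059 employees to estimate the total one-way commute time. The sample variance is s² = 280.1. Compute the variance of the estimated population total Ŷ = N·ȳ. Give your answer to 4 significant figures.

Var(Ŷ) = N²·Var(ȳ) = N²·(1 − n/N)·s²/n.
f = 1482/20059 = 0.07388205; Var(ȳ) = 0.92611795·280.1/1482 = 0.17503754.
Var(Ŷ) = 20059² · 0.17503754 = 7.0428714 × 10^7.

7.043 × 10^7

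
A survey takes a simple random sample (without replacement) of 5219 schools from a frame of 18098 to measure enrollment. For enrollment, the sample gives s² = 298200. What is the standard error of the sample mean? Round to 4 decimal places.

6.3766

Under SRS without replacement, Var(ȳ) = (1 − f)·s²/n with f = n/N = 5219/18098 = 0.28837441.
Var(ȳ) = (1 − 0.28837441)·298200/5219 = 0.71162559·57.137383 = 40.660424.
SE(ȳ) = √(40.660424) = 6.3766.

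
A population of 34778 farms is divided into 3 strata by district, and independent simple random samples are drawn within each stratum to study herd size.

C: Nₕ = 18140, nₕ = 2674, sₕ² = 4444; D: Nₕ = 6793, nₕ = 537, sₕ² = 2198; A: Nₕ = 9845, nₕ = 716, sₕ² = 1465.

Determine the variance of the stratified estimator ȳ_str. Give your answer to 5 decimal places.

0.68135

Var(ȳ_str) = Σₕ Wₕ²(1 − fₕ)sₕ²/nₕ with Wₕ = Nₕ/N, N = 34778.
C: Wₕ = 0.52159411; term = 0.52159411²·(1 − 0.14740904)·4444/2674 = 0.38549498.
D: Wₕ = 0.19532463; term = 0.19532463²·(1 − 0.07905197)·2198/537 = 0.14381446.
A: Wₕ = 0.28308126; term = 0.28308126²·(1 − 0.07272727)·1465/716 = 0.15203876.
Sum = 0.6813482.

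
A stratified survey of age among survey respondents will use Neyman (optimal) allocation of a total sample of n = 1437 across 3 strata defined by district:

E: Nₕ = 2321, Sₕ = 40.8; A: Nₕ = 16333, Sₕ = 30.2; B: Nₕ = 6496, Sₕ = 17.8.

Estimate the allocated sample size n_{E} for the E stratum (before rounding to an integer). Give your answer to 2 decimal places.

Neyman allocation: nₕ = n·NₕSₕ / Σⱼ NⱼSⱼ.
Σ NⱼSⱼ = 2321·40.8 + 16333·30.2 + 6496·17.8 = 703582.2.
n_{E} = 1437·2321·40.8 / 703582.2 = 193.41.

193.41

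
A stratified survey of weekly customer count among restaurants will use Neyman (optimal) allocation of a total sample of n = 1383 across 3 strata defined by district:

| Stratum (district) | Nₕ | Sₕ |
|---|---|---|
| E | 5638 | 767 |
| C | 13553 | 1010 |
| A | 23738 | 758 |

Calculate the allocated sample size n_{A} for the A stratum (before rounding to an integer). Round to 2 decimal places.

691.13

Neyman allocation: nₕ = n·NₕSₕ / Σⱼ NⱼSⱼ.
Σ NⱼSⱼ = 5638·767 + 13553·1010 + 23738·758 = 3.600628 × 10^7.
n_{A} = 1383·23738·758 / (3.600628 × 10^7) = 691.13.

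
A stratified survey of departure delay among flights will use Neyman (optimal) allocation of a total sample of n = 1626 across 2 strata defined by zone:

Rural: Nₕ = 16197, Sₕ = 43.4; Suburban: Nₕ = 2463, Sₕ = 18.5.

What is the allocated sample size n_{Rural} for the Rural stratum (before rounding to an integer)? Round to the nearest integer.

Neyman allocation: nₕ = n·NₕSₕ / Σⱼ NⱼSⱼ.
Σ NⱼSⱼ = 16197·43.4 + 2463·18.5 = 748515.3.
n_{Rural} = 1626·16197·43.4 / 748515.3 = 1527.

1527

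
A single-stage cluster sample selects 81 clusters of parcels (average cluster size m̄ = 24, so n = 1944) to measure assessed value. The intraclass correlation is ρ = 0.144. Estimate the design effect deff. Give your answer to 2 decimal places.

4.31

deff = 1 + (24 − 1)·0.144 = 1 + 3.312 = 4.312.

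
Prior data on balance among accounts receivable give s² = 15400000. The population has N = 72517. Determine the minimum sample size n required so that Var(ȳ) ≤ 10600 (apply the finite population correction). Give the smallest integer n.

1425

Without fpc, n₀ = s²/D = 15400000/10600 = 1452.8302.
With fpc, (1 − n/N)·s²/n ≤ D requires n ≥ n₀/(1 + n₀/N) = 1452.8302/(1 + 1452.8302/72517) = 1424.2954.
Rounding up, n = 1425.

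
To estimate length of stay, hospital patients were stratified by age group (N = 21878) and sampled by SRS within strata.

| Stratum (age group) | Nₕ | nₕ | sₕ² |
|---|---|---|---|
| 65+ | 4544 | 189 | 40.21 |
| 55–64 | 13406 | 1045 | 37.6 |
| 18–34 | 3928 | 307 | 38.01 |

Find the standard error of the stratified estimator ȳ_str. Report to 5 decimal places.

0.15790

Var(ȳ_str) = Σₕ Wₕ²(1 − fₕ)sₕ²/nₕ with Wₕ = Nₕ/N, N = 21878.
65+: Wₕ = 0.20769723; term = 0.20769723²·(1 − 0.04159331)·40.21/189 = 0.0087959655.
55–64: Wₕ = 0.61276168; term = 0.61276168²·(1 − 0.07795017)·37.6/1045 = 0.012456876.
18–34: Wₕ = 0.17954109; term = 0.17954109²·(1 − 0.07815682)·38.01/307 = 0.0036791226.
Sum = 0.024931964.
SE = √(0.024931964) = 0.15790.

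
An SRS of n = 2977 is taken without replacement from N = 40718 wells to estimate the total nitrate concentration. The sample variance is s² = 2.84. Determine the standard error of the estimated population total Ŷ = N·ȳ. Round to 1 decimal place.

1210.8

Var(Ŷ) = N²·Var(ȳ) = N²·(1 − n/N)·s²/n.
f = 2977/40718 = 0.07311263; Var(ȳ) = 0.92688737·2.84/2977 = 8.8423249 × 10^-4.
Var(Ŷ) = 40718² · (8.8423249 × 10^-4) = 1.4660181 × 10^6.
SE(Ŷ) = √(1.4660181 × 10^6) = 1210.8.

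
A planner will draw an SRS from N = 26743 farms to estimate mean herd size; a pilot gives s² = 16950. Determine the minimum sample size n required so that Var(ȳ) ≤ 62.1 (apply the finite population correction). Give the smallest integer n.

271

Without fpc, n₀ = s²/D = 16950/62.1 = 272.9469.
With fpc, (1 − n/N)·s²/n ≤ D requires n ≥ n₀/(1 + n₀/N) = 272.9469/(1 + 272.9469/26743) = 270.1893.
Rounding up, n = 271.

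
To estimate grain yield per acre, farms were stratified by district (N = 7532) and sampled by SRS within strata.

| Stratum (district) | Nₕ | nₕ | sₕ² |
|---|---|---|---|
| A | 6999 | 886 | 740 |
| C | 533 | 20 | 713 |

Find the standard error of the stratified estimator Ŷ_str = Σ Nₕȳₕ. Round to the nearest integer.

Var(Ŷ_str) = Σₕ Nₕ²(1 − fₕ)sₕ²/nₕ.
A: 6999²·(1 − 886/6999)·740/886 = 3.5734556 × 10^7.
C: 533²·(1 − 20/533)·713/20 = 9.7477438 × 10^6.
Sum = 4.54823 × 10^7.
SE = √(4.54823 × 10^7) = 6744.

6744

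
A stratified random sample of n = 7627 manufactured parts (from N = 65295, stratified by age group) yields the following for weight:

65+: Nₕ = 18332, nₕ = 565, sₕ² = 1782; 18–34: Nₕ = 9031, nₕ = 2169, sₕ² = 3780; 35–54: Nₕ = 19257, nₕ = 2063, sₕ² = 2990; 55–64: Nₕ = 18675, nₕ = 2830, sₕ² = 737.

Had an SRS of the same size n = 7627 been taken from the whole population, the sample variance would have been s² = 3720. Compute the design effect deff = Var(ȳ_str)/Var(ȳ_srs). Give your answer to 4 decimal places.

Var(ȳ_str) = Σ Wₕ²(1−fₕ)sₕ²/nₕ with Wₕ = Nₕ/65295:
  65+: (18332/65295)²·(1−565/18332)·1782/565 = 0.24094801
  18–34: (9031/65295)²·(1−2169/9031)·3780/2169 = 0.025331386
  35–54: (19257/65295)²·(1−2063/19257)·2990/2063 = 0.11255834
  55–64: (18675/65295)²·(1−2830/18675)·737/2830 = 0.018074823
  → Var(ȳ_str) = 0.39691256.
Var(ȳ_srs) = (1 − 7627/65295)·3720/7627 = 0.43076872.
deff = 0.39691256 / 0.43076872 = 0.9214.

0.9214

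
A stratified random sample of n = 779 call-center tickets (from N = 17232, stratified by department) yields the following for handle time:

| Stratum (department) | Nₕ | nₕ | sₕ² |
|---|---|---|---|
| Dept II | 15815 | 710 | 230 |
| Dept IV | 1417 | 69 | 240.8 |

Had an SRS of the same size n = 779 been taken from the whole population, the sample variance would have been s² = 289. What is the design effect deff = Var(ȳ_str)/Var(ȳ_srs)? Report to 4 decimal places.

Var(ȳ_str) = Σ Wₕ²(1−fₕ)sₕ²/nₕ with Wₕ = Nₕ/17232:
  Dept II: (15815/17232)²·(1−710/15815)·230/710 = 0.26060818
  Dept IV: (1417/17232)²·(1−69/1417)·240.8/69 = 0.022448936
  → Var(ȳ_str) = 0.28305712.
Var(ȳ_srs) = (1 − 779/17232)·289/779 = 0.35421732.
deff = 0.28305712 / 0.35421732 = 0.7991.

0.7991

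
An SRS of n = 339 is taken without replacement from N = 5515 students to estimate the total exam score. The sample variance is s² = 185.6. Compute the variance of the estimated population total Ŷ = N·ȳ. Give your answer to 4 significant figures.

Var(Ŷ) = N²·Var(ȳ) = N²·(1 − n/N)·s²/n.
f = 339/5515 = 0.06146872; Var(ȳ) = 0.93853128·185.6/339 = 0.51383895.
Var(Ŷ) = 5515² · 0.51383895 = 1.5628527 × 10^7.

1.563 × 10^7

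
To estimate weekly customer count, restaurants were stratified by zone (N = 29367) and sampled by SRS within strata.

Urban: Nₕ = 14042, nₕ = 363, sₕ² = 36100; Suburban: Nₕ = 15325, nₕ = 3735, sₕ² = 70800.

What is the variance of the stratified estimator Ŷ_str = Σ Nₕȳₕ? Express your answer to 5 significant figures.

2.2469 × 10^10

Var(Ŷ_str) = Σₕ Nₕ²(1 − fₕ)sₕ²/nₕ.
Urban: 14042²·(1 − 363/14042)·36100/363 = 1.9102222 × 10^10.
Suburban: 15325²·(1 − 3735/15325)·70800/3735 = 3.3668717 × 10^9.
Sum = 2.2469094 × 10^10.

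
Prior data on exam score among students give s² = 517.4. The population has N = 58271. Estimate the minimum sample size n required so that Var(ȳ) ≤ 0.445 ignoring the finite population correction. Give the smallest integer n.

Without fpc, n₀ = s²/D = 517.4/0.445 = 1162.6966.
Rounding up, n = 1163.

1163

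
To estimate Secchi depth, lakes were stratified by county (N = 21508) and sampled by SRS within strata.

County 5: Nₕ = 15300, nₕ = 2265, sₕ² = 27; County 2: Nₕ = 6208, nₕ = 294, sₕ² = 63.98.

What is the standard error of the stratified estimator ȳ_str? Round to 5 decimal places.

0.14970

Var(ȳ_str) = Σₕ Wₕ²(1 − fₕ)sₕ²/nₕ with Wₕ = Nₕ/N, N = 21508.
County 5: Wₕ = 0.71136321; term = 0.71136321²·(1 − 0.14803922)·27/2265 = 0.005139229.
County 2: Wₕ = 0.28863679; term = 0.28863679²·(1 − 0.04735825)·63.98/294 = 0.017271493.
Sum = 0.022410722.
SE = √(0.022410722) = 0.14970.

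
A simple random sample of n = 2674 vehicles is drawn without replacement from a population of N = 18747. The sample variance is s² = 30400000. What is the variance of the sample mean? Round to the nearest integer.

9747

Under SRS without replacement, Var(ȳ) = (1 − f)·s²/n with f = n/N = 2674/18747 = 0.14263616.
Var(ȳ) = (1 − 0.14263616)·30400000/2674 = 0.85736384·11368.736 = 9747.1432.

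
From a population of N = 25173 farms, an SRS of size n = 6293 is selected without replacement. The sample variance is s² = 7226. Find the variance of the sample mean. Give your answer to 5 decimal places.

Under SRS without replacement, Var(ȳ) = (1 − f)·s²/n with f = n/N = 6293/25173 = 0.24999007.
Var(ȳ) = (1 − 0.24999007)·7226/6293 = 0.75000993·1.14826 = 0.86120638.

0.86121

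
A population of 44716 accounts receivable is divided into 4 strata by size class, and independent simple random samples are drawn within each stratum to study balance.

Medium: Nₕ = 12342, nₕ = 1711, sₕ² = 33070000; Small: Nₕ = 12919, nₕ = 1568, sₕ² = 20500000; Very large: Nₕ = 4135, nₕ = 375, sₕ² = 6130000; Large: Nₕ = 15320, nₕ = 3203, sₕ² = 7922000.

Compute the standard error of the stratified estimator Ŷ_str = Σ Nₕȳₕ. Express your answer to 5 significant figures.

Var(Ŷ_str) = Σₕ Nₕ²(1 − fₕ)sₕ²/nₕ.
Medium: 12342²·(1 − 1711/12342)·33070000/1711 = 2.5359684 × 10^12.
Small: 12919²·(1 − 1568/12919)·20500000/1568 = 1.917215 × 10^12.
Very large: 4135²·(1 − 375/4135)·6130000/375 = 2.5415143 × 10^11.
Large: 15320²·(1 − 3203/15320)·7922000/3203 = 4.5912588 × 10^11.
Sum = 5.1664607 × 10^12.
SE = √(5.1664607 × 10^12) = 2.2730 × 10^6.

2.2730 × 10^6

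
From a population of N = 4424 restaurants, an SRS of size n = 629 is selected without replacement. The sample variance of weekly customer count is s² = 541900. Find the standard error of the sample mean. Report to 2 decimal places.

27.19

Under SRS without replacement, Var(ȳ) = (1 − f)·s²/n with f = n/N = 629/4424 = 0.14217902.
Var(ȳ) = (1 − 0.14217902)·541900/629 = 0.85782098·861.52623 = 739.03527.
SE(ȳ) = √(739.03527) = 27.19.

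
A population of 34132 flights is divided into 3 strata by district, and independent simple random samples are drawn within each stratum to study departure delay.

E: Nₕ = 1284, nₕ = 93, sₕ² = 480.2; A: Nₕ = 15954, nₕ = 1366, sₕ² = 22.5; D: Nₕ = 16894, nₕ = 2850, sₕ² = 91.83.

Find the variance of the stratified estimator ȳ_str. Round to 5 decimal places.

0.01663

Var(ȳ_str) = Σₕ Wₕ²(1 − fₕ)sₕ²/nₕ with Wₕ = Nₕ/N, N = 34132.
E: Wₕ = 0.03761866; term = 0.03761866²·(1 − 0.07242991)·480.2/93 = 0.0067778588.
A: Wₕ = 0.46742060; term = 0.46742060²·(1 − 0.08562116)·22.5/1366 = 0.0032905893.
D: Wₕ = 0.49496074; term = 0.49496074²·(1 − 0.16869895)·91.83/2850 = 0.0065620504.
Sum = 0.016630499.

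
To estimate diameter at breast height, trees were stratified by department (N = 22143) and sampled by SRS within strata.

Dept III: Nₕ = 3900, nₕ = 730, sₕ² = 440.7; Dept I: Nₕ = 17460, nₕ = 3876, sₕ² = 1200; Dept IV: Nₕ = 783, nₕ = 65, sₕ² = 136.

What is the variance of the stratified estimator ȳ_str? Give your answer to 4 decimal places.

0.1674

Var(ȳ_str) = Σₕ Wₕ²(1 − fₕ)sₕ²/nₕ with Wₕ = Nₕ/N, N = 22143.
Dept III: Wₕ = 0.17612790; term = 0.17612790²·(1 − 0.18717949)·440.7/730 = 0.01522198.
Dept I: Wₕ = 0.78851104; term = 0.78851104²·(1 − 0.22199313)·1200/3876 = 0.14976022.
Dept IV: Wₕ = 0.03536106; term = 0.03536106²·(1 − 0.08301405)·136/65 = 0.0023990475.
Sum = 0.16738125.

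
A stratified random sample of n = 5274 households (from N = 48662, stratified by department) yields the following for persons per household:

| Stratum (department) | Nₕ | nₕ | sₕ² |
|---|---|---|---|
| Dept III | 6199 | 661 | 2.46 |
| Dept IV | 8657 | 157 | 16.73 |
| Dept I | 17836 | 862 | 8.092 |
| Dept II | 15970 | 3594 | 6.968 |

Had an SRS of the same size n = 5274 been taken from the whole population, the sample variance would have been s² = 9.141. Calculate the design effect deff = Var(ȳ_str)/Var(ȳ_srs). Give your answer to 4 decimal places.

Var(ȳ_str) = Σ Wₕ²(1−fₕ)sₕ²/nₕ with Wₕ = Nₕ/48662:
  Dept III: (6199/48662)²·(1−661/6199)·2.46/661 = 5.3954581 × 10^-5
  Dept IV: (8657/48662)²·(1−157/8657)·16.73/157 = 0.003311332
  Dept I: (17836/48662)²·(1−862/17836)·8.092/862 = 0.001200191
  Dept II: (15970/48662)²·(1−3594/15970)·6.968/3594 = 1.6182119 × 10^-4
  → Var(ȳ_str) = 0.0047272988.
Var(ȳ_srs) = (1 − 5274/48662)·9.141/5274 = 0.0015453728.
deff = 0.0047272988 / 0.0015453728 = 3.0590.

3.0590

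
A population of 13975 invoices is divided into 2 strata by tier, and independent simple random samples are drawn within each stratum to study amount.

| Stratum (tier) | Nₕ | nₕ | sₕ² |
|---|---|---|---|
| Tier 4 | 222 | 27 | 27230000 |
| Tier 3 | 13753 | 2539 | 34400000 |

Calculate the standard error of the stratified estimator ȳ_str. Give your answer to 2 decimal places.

104.51

Var(ȳ_str) = Σₕ Wₕ²(1 − fₕ)sₕ²/nₕ with Wₕ = Nₕ/N, N = 13975.
Tier 4: Wₕ = 0.01588551; term = 0.01588551²·(1 − 0.12162162)·27230000/27 = 223.54648.
Tier 3: Wₕ = 0.98411449; term = 0.98411449²·(1 − 0.18461427)·34400000/2539 = 10699.17.
Sum = 10922.716.
SE = √(10922.716) = 104.51.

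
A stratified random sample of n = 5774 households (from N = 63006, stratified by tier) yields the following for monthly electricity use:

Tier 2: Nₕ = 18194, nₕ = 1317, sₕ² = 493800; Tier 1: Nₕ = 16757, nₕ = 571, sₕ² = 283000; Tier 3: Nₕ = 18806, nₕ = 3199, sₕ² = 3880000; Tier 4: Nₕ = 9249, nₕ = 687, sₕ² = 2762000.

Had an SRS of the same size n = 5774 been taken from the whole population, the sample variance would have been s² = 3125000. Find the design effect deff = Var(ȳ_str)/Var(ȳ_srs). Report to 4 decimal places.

0.4734

Var(ȳ_str) = Σ Wₕ²(1−fₕ)sₕ²/nₕ with Wₕ = Nₕ/63006:
  Tier 2: (18194/63006)²·(1−1317/18194)·493800/1317 = 29.001799
  Tier 1: (16757/63006)²·(1−571/16757)·283000/571 = 33.862757
  Tier 3: (18806/63006)²·(1−3199/18806)·3880000/3199 = 89.674617
  Tier 4: (9249/63006)²·(1−687/9249)·2762000/687 = 80.19977
  → Var(ȳ_str) = 232.73894.
Var(ȳ_srs) = (1 − 5774/63006)·3125000/5774 = 491.62081.
deff = 232.73894 / 491.62081 = 0.4734.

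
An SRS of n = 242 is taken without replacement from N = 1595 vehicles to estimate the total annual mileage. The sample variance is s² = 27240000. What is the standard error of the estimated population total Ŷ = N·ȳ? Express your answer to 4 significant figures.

Var(Ŷ) = N²·Var(ȳ) = N²·(1 − n/N)·s²/n.
f = 242/1595 = 0.15172414; Var(ȳ) = 0.84827586·27240000/242 = 95483.614.
Var(Ŷ) = 1595² · 95483.614 = 2.429127 × 10^11.
SE(Ŷ) = √(2.429127 × 10^11) = 492900.

492900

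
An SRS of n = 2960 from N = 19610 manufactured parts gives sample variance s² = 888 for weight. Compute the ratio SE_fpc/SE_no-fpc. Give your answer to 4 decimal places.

f = n/N = 2960/19610 = 0.15094340.
SE_no-fpc = √(s²/n) = 0.54772256; SE_fpc = √((1−f)s²/n) = 0.50469494.
Ratio = √(1−f) = 0.92144268.

0.9214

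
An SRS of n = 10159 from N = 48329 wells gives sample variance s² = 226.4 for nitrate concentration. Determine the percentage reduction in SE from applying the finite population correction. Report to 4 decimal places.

f = n/N = 10159/48329 = 0.21020505.
SE_no-fpc = √(s²/n) = 0.14928382; SE_fpc = √((1−f)s²/n) = 0.13266914.
Ratio = √(1−f) = 0.88870408. Reduction = 100·(1 − 0.88870408) = 11.1296%.

11.1296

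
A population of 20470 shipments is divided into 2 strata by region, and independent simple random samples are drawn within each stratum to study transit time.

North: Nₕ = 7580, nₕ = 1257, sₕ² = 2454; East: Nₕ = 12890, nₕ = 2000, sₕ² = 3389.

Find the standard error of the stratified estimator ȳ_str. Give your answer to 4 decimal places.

0.8894

Var(ȳ_str) = Σₕ Wₕ²(1 − fₕ)sₕ²/nₕ with Wₕ = Nₕ/N, N = 20470.
North: Wₕ = 0.37029800; term = 0.37029800²·(1 − 0.16583113)·2454/1257 = 0.22330373.
East: Wₕ = 0.62970200; term = 0.62970200²·(1 − 0.15515904)·3389/2000 = 0.5676579.
Sum = 0.79096163.
SE = √(0.79096163) = 0.8894.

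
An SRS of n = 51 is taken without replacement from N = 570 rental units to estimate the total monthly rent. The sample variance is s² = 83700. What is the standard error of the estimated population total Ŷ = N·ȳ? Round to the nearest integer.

22034

Var(Ŷ) = N²·Var(ȳ) = N²·(1 − n/N)·s²/n.
f = 51/570 = 0.08947368; Var(ȳ) = 0.91052632·83700/51 = 1494.3344.
Var(Ŷ) = 570² · 1494.3344 = 4.8550925 × 10^8.
SE(Ŷ) = √(4.8550925 × 10^8) = 22034.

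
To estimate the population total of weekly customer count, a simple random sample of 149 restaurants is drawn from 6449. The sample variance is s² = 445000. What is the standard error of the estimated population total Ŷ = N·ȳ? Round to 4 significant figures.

Var(Ŷ) = N²·Var(ȳ) = N²·(1 − n/N)·s²/n.
f = 149/6449 = 0.02310436; Var(ȳ) = 0.97689564·445000/149 = 2917.5742.
Var(Ŷ) = 6449² · 2917.5742 = 1.2134075 × 10^11.
SE(Ŷ) = √(1.2134075 × 10^11) = 348300.

348300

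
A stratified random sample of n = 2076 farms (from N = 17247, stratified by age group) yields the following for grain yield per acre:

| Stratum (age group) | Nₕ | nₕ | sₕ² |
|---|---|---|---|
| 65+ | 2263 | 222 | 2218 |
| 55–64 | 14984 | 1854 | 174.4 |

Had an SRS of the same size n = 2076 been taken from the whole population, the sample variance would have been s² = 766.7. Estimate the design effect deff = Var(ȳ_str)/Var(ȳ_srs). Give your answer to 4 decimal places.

0.6691

Var(ȳ_str) = Σ Wₕ²(1−fₕ)sₕ²/nₕ with Wₕ = Nₕ/17247:
  65+: (2263/17247)²·(1−222/2263)·2218/222 = 0.15513472
  55–64: (14984/17247)²·(1−1854/14984)·174.4/1854 = 0.062216004
  → Var(ȳ_str) = 0.21735072.
Var(ȳ_srs) = (1 − 2076/17247)·766.7/2076 = 0.32486188.
deff = 0.21735072 / 0.32486188 = 0.6691.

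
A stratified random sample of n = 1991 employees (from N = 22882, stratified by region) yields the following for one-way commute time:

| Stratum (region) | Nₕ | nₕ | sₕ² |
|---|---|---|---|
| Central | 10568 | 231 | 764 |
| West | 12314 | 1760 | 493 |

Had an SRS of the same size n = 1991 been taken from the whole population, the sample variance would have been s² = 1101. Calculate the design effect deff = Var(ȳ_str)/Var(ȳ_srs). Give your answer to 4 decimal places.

1.5045

Var(ȳ_str) = Σ Wₕ²(1−fₕ)sₕ²/nₕ with Wₕ = Nₕ/22882:
  Central: (10568/22882)²·(1−231/10568)·764/231 = 0.69005028
  West: (12314/22882)²·(1−1760/12314)·493/1760 = 0.069528447
  → Var(ȳ_str) = 0.75957873.
Var(ȳ_srs) = (1 − 1991/22882)·1101/1991 = 0.50487202.
deff = 0.75957873 / 0.50487202 = 1.5045.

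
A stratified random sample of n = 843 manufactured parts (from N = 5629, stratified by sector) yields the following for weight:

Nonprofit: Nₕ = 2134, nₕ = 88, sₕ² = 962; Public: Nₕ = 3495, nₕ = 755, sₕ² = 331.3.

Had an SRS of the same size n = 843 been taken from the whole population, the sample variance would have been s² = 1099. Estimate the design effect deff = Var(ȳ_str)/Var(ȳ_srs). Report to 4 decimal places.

1.4786

Var(ȳ_str) = Σ Wₕ²(1−fₕ)sₕ²/nₕ with Wₕ = Nₕ/5629:
  Nonprofit: (2134/5629)²·(1−88/2134)·962/88 = 1.5063641
  Public: (3495/5629)²·(1−755/3495)·331.3/755 = 0.13262022
  → Var(ȳ_str) = 1.6389843.
Var(ȳ_srs) = (1 − 843/5629)·1099/843 = 1.1084384.
deff = 1.6389843 / 1.1084384 = 1.4786.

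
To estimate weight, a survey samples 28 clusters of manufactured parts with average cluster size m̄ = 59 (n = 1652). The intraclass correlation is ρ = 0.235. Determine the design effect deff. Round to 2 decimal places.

deff = 1 + (59 − 1)·0.235 = 1 + 13.63 = 14.63.

14.63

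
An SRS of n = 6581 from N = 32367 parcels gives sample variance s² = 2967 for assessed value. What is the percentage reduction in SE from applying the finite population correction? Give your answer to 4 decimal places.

f = n/N = 6581/32367 = 0.20332437.
SE_no-fpc = √(s²/n) = 0.67144869; SE_fpc = √((1−f)s²/n) = 0.59931285.
Ratio = √(1−f) = 0.89256688. Reduction = 100·(1 − 0.89256688) = 10.7433%.

10.7433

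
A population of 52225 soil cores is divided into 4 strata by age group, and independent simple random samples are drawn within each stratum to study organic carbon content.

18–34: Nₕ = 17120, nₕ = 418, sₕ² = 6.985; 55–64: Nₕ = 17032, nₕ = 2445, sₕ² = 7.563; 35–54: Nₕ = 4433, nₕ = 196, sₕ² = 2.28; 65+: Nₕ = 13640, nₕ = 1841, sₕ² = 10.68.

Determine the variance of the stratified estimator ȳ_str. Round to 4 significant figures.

Var(ȳ_str) = Σₕ Wₕ²(1 − fₕ)sₕ²/nₕ with Wₕ = Nₕ/N, N = 52225.
18–34: Wₕ = 0.32781235; term = 0.32781235²·(1 − 0.02441589)·6.985/418 = 0.0017518845.
55–64: Wₕ = 0.32612733; term = 0.32612733²·(1 − 0.14355331)·7.563/2445 = 2.817669 × 10^-4.
35–54: Wₕ = 0.08488272; term = 0.08488272²·(1 − 0.04421385)·2.28/196 = 8.0108403 × 10^-5.
65+: Wₕ = 0.26117760; term = 0.26117760²·(1 − 0.13497067)·10.68/1841 = 3.4231043 × 10^-4.
Sum = 0.0024560702.

0.002456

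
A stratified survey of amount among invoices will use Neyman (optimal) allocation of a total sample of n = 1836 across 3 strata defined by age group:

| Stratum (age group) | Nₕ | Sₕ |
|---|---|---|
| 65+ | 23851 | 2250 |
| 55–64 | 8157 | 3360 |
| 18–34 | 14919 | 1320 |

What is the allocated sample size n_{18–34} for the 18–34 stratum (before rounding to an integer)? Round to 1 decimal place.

Neyman allocation: nₕ = n·NₕSₕ / Σⱼ NⱼSⱼ.
Σ NⱼSⱼ = 23851·2250 + 8157·3360 + 14919·1320 = 1.0076535 × 10^8.
n_{18–34} = 1836·14919·1320 / (1.0076535 × 10^8) = 358.8.

358.8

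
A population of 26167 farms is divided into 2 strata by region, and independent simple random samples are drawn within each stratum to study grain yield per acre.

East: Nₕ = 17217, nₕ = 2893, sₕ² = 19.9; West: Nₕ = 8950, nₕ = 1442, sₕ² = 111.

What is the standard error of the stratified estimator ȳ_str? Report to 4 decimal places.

0.1002

Var(ȳ_str) = Σₕ Wₕ²(1 − fₕ)sₕ²/nₕ with Wₕ = Nₕ/N, N = 26167.
East: Wₕ = 0.65796614; term = 0.65796614²·(1 − 0.16803160)·19.9/2893 = 0.002477528.
West: Wₕ = 0.34203386; term = 0.34203386²·(1 − 0.16111732)·111/1442 = 0.0075543508.
Sum = 0.010031879.
SE = √(0.010031879) = 0.1002.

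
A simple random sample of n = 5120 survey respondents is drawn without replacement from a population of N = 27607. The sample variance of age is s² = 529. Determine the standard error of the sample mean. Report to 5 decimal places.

0.29010

Under SRS without replacement, Var(ȳ) = (1 − f)·s²/n with f = n/N = 5120/27607 = 0.18546021.
Var(ȳ) = (1 − 0.18546021)·529/5120 = 0.81453979·0.10332031 = 0.084158506.
SE(ȳ) = √(0.084158506) = 0.29010.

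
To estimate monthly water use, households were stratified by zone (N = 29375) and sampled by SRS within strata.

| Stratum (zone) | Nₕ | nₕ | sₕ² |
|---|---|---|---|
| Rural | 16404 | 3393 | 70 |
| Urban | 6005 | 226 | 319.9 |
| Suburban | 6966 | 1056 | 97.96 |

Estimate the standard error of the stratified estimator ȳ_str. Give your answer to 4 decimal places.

Var(ȳ_str) = Σₕ Wₕ²(1 − fₕ)sₕ²/nₕ with Wₕ = Nₕ/N, N = 29375.
Rural: Wₕ = 0.55843404; term = 0.55843404²·(1 − 0.20683980)·70/3393 = 0.0051029213.
Urban: Wₕ = 0.20442553; term = 0.20442553²·(1 − 0.03763530)·319.9/226 = 0.056926667.
Suburban: Wₕ = 0.23714043; term = 0.23714043²·(1 − 0.15159345)·97.96/1056 = 0.0044258843.
Sum = 0.066455473.
SE = √(0.066455473) = 0.2578.

0.2578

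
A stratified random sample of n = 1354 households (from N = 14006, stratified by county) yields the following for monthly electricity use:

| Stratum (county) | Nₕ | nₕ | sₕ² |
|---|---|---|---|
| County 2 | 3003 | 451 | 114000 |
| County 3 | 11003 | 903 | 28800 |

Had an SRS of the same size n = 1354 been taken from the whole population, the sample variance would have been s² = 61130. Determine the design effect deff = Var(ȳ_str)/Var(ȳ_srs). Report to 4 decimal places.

Var(ȳ_str) = Σ Wₕ²(1−fₕ)sₕ²/nₕ with Wₕ = Nₕ/14006:
  County 2: (3003/14006)²·(1−451/3003)·114000/451 = 9.8749764
  County 3: (11003/14006)²·(1−903/11003)·28800/903 = 18.067954
  → Var(ȳ_str) = 27.94293.
Var(ȳ_srs) = (1 − 1354/14006)·61130/1354 = 40.783152.
deff = 27.94293 / 40.783152 = 0.6852.

0.6852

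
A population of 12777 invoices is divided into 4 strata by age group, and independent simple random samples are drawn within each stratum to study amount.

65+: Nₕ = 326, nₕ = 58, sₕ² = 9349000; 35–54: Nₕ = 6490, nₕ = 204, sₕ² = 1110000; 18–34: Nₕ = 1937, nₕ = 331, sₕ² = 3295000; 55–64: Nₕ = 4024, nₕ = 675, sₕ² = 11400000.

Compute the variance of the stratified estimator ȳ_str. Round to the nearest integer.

Var(ȳ_str) = Σₕ Wₕ²(1 − fₕ)sₕ²/nₕ with Wₕ = Nₕ/N, N = 12777.
65+: Wₕ = 0.02551460; term = 0.02551460²·(1 − 0.17791411)·9349000/58 = 86.264433.
35–54: Wₕ = 0.50794396; term = 0.50794396²·(1 − 0.03143297)·1110000/204 = 1359.7344.
18–34: Wₕ = 0.15160053; term = 0.15160053²·(1 − 0.17088281)·3295000/331 = 189.69016.
55–64: Wₕ = 0.31494091; term = 0.31494091²·(1 − 0.16774354)·11400000/675 = 1394.1722.
Sum = 3029.8612.

3030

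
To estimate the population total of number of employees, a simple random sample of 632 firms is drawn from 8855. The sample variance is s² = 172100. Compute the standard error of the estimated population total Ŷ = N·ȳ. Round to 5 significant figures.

Var(Ŷ) = N²·Var(ȳ) = N²·(1 − n/N)·s²/n.
f = 632/8855 = 0.07137211; Var(ȳ) = 0.92862789·172100/632 = 252.87478.
Var(Ŷ) = 8855² · 252.87478 = 1.9828171 × 10^10.
SE(Ŷ) = √(1.9828171 × 10^10) = 140810.

140810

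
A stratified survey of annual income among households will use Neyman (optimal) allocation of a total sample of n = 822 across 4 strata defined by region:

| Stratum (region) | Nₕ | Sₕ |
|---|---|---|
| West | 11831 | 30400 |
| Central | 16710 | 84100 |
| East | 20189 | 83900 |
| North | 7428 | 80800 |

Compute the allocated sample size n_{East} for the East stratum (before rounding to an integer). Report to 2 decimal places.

343.03

Neyman allocation: nₕ = n·NₕSₕ / Σⱼ NⱼSⱼ.
Σ NⱼSⱼ = 11831·30400 + 16710·84100 + 20189·83900 + 7428·80800 = 4.0590129 × 10^9.
n_{East} = 822·20189·83900 / (4.0590129 × 10^9) = 343.03.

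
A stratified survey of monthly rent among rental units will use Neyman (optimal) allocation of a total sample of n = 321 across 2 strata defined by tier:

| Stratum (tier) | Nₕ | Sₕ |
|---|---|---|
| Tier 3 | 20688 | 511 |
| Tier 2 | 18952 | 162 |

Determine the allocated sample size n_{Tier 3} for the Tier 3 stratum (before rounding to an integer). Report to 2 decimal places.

Neyman allocation: nₕ = n·NₕSₕ / Σⱼ NⱼSⱼ.
Σ NⱼSⱼ = 20688·511 + 18952·162 = 1.3641792 × 10^7.
n_{Tier 3} = 321·20688·511 / (1.3641792 × 10^7) = 248.76.

248.76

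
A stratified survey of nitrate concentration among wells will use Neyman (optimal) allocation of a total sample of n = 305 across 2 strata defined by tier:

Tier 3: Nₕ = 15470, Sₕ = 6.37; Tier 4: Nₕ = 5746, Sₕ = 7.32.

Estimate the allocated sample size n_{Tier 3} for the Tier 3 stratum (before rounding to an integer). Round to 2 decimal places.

Neyman allocation: nₕ = n·NₕSₕ / Σⱼ NⱼSⱼ.
Σ NⱼSⱼ = 15470·6.37 + 5746·7.32 = 140604.62.
n_{Tier 3} = 305·15470·6.37 / 140604.62 = 213.76.

213.76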